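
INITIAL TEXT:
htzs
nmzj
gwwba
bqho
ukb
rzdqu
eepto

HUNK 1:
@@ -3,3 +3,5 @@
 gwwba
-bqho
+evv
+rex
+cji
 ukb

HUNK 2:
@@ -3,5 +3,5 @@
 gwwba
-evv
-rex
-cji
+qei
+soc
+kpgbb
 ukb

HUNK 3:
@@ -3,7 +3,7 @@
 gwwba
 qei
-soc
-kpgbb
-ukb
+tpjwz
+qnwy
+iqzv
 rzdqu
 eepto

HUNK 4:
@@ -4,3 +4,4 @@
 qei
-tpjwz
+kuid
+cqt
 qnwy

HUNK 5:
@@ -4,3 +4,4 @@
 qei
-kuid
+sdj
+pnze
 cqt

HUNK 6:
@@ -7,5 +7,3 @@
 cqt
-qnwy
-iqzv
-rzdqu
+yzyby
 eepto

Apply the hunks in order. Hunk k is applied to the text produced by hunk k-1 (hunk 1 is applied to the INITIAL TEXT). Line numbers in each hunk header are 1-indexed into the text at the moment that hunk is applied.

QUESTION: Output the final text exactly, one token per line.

Answer: htzs
nmzj
gwwba
qei
sdj
pnze
cqt
yzyby
eepto

Derivation:
Hunk 1: at line 3 remove [bqho] add [evv,rex,cji] -> 9 lines: htzs nmzj gwwba evv rex cji ukb rzdqu eepto
Hunk 2: at line 3 remove [evv,rex,cji] add [qei,soc,kpgbb] -> 9 lines: htzs nmzj gwwba qei soc kpgbb ukb rzdqu eepto
Hunk 3: at line 3 remove [soc,kpgbb,ukb] add [tpjwz,qnwy,iqzv] -> 9 lines: htzs nmzj gwwba qei tpjwz qnwy iqzv rzdqu eepto
Hunk 4: at line 4 remove [tpjwz] add [kuid,cqt] -> 10 lines: htzs nmzj gwwba qei kuid cqt qnwy iqzv rzdqu eepto
Hunk 5: at line 4 remove [kuid] add [sdj,pnze] -> 11 lines: htzs nmzj gwwba qei sdj pnze cqt qnwy iqzv rzdqu eepto
Hunk 6: at line 7 remove [qnwy,iqzv,rzdqu] add [yzyby] -> 9 lines: htzs nmzj gwwba qei sdj pnze cqt yzyby eepto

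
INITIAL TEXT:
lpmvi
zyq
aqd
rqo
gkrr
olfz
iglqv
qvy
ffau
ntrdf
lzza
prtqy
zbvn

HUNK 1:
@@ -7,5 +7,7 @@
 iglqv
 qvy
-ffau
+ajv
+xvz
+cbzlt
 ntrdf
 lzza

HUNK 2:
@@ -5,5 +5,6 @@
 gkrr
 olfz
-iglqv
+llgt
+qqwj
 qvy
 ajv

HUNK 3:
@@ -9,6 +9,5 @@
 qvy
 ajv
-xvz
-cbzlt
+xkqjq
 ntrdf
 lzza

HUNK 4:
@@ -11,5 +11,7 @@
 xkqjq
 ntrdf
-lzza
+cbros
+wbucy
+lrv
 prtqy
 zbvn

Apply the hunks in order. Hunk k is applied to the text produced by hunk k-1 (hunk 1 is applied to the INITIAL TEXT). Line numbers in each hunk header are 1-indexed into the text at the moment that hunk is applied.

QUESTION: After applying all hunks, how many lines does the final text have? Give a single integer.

Hunk 1: at line 7 remove [ffau] add [ajv,xvz,cbzlt] -> 15 lines: lpmvi zyq aqd rqo gkrr olfz iglqv qvy ajv xvz cbzlt ntrdf lzza prtqy zbvn
Hunk 2: at line 5 remove [iglqv] add [llgt,qqwj] -> 16 lines: lpmvi zyq aqd rqo gkrr olfz llgt qqwj qvy ajv xvz cbzlt ntrdf lzza prtqy zbvn
Hunk 3: at line 9 remove [xvz,cbzlt] add [xkqjq] -> 15 lines: lpmvi zyq aqd rqo gkrr olfz llgt qqwj qvy ajv xkqjq ntrdf lzza prtqy zbvn
Hunk 4: at line 11 remove [lzza] add [cbros,wbucy,lrv] -> 17 lines: lpmvi zyq aqd rqo gkrr olfz llgt qqwj qvy ajv xkqjq ntrdf cbros wbucy lrv prtqy zbvn
Final line count: 17

Answer: 17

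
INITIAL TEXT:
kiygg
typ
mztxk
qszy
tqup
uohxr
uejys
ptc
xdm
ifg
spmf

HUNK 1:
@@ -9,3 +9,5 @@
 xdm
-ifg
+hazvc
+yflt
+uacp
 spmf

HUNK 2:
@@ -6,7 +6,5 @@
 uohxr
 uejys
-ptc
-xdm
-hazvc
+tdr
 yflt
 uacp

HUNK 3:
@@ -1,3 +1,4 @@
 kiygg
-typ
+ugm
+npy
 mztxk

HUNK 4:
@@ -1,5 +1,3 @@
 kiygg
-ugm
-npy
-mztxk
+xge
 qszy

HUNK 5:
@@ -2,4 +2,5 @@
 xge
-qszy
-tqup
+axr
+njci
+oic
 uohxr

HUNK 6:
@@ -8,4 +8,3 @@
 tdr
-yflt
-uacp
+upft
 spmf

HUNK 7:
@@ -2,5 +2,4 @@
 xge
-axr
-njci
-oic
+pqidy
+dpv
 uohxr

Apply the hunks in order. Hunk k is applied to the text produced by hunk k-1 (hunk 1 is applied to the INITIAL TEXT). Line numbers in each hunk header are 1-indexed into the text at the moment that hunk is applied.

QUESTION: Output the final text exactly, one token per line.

Hunk 1: at line 9 remove [ifg] add [hazvc,yflt,uacp] -> 13 lines: kiygg typ mztxk qszy tqup uohxr uejys ptc xdm hazvc yflt uacp spmf
Hunk 2: at line 6 remove [ptc,xdm,hazvc] add [tdr] -> 11 lines: kiygg typ mztxk qszy tqup uohxr uejys tdr yflt uacp spmf
Hunk 3: at line 1 remove [typ] add [ugm,npy] -> 12 lines: kiygg ugm npy mztxk qszy tqup uohxr uejys tdr yflt uacp spmf
Hunk 4: at line 1 remove [ugm,npy,mztxk] add [xge] -> 10 lines: kiygg xge qszy tqup uohxr uejys tdr yflt uacp spmf
Hunk 5: at line 2 remove [qszy,tqup] add [axr,njci,oic] -> 11 lines: kiygg xge axr njci oic uohxr uejys tdr yflt uacp spmf
Hunk 6: at line 8 remove [yflt,uacp] add [upft] -> 10 lines: kiygg xge axr njci oic uohxr uejys tdr upft spmf
Hunk 7: at line 2 remove [axr,njci,oic] add [pqidy,dpv] -> 9 lines: kiygg xge pqidy dpv uohxr uejys tdr upft spmf

Answer: kiygg
xge
pqidy
dpv
uohxr
uejys
tdr
upft
spmf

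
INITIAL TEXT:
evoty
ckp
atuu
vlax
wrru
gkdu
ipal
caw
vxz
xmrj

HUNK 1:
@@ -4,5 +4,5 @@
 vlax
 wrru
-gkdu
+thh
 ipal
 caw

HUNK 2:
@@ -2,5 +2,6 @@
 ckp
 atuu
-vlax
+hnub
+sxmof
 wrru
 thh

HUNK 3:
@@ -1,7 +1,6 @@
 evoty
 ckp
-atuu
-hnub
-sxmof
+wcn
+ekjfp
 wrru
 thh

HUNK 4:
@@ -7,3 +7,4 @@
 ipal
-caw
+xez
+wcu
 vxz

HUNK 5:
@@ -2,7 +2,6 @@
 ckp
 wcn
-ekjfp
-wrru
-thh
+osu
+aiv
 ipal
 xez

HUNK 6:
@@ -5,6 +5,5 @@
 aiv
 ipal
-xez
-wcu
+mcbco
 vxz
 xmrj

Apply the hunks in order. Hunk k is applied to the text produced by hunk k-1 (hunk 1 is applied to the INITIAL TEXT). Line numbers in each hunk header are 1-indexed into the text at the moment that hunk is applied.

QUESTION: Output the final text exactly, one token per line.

Answer: evoty
ckp
wcn
osu
aiv
ipal
mcbco
vxz
xmrj

Derivation:
Hunk 1: at line 4 remove [gkdu] add [thh] -> 10 lines: evoty ckp atuu vlax wrru thh ipal caw vxz xmrj
Hunk 2: at line 2 remove [vlax] add [hnub,sxmof] -> 11 lines: evoty ckp atuu hnub sxmof wrru thh ipal caw vxz xmrj
Hunk 3: at line 1 remove [atuu,hnub,sxmof] add [wcn,ekjfp] -> 10 lines: evoty ckp wcn ekjfp wrru thh ipal caw vxz xmrj
Hunk 4: at line 7 remove [caw] add [xez,wcu] -> 11 lines: evoty ckp wcn ekjfp wrru thh ipal xez wcu vxz xmrj
Hunk 5: at line 2 remove [ekjfp,wrru,thh] add [osu,aiv] -> 10 lines: evoty ckp wcn osu aiv ipal xez wcu vxz xmrj
Hunk 6: at line 5 remove [xez,wcu] add [mcbco] -> 9 lines: evoty ckp wcn osu aiv ipal mcbco vxz xmrj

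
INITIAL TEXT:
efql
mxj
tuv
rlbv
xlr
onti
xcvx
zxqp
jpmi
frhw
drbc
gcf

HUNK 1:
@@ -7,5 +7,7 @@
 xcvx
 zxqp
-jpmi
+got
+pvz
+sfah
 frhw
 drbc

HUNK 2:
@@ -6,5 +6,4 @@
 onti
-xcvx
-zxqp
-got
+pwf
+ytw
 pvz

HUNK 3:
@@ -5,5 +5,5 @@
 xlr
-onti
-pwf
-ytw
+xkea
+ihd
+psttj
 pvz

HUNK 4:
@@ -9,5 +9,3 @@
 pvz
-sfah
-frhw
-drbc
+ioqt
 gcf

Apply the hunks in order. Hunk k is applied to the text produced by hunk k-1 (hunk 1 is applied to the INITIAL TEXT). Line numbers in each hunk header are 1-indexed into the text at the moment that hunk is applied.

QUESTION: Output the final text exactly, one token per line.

Answer: efql
mxj
tuv
rlbv
xlr
xkea
ihd
psttj
pvz
ioqt
gcf

Derivation:
Hunk 1: at line 7 remove [jpmi] add [got,pvz,sfah] -> 14 lines: efql mxj tuv rlbv xlr onti xcvx zxqp got pvz sfah frhw drbc gcf
Hunk 2: at line 6 remove [xcvx,zxqp,got] add [pwf,ytw] -> 13 lines: efql mxj tuv rlbv xlr onti pwf ytw pvz sfah frhw drbc gcf
Hunk 3: at line 5 remove [onti,pwf,ytw] add [xkea,ihd,psttj] -> 13 lines: efql mxj tuv rlbv xlr xkea ihd psttj pvz sfah frhw drbc gcf
Hunk 4: at line 9 remove [sfah,frhw,drbc] add [ioqt] -> 11 lines: efql mxj tuv rlbv xlr xkea ihd psttj pvz ioqt gcf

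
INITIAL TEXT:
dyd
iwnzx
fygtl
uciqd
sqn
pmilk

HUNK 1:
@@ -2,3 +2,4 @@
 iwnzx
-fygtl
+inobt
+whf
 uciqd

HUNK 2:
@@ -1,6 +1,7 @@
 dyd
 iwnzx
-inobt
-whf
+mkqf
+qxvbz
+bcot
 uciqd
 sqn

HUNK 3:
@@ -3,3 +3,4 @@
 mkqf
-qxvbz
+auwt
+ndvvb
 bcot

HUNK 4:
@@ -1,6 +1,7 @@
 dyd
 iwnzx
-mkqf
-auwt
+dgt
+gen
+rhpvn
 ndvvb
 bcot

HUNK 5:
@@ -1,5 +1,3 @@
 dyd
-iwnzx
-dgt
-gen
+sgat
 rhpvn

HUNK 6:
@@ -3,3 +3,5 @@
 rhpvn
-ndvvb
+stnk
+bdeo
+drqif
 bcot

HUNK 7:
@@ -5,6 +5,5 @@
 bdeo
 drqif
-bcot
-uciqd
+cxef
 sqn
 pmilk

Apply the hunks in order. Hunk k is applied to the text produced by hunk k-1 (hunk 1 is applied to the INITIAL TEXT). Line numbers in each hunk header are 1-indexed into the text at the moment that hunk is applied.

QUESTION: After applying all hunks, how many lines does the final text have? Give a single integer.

Answer: 9

Derivation:
Hunk 1: at line 2 remove [fygtl] add [inobt,whf] -> 7 lines: dyd iwnzx inobt whf uciqd sqn pmilk
Hunk 2: at line 1 remove [inobt,whf] add [mkqf,qxvbz,bcot] -> 8 lines: dyd iwnzx mkqf qxvbz bcot uciqd sqn pmilk
Hunk 3: at line 3 remove [qxvbz] add [auwt,ndvvb] -> 9 lines: dyd iwnzx mkqf auwt ndvvb bcot uciqd sqn pmilk
Hunk 4: at line 1 remove [mkqf,auwt] add [dgt,gen,rhpvn] -> 10 lines: dyd iwnzx dgt gen rhpvn ndvvb bcot uciqd sqn pmilk
Hunk 5: at line 1 remove [iwnzx,dgt,gen] add [sgat] -> 8 lines: dyd sgat rhpvn ndvvb bcot uciqd sqn pmilk
Hunk 6: at line 3 remove [ndvvb] add [stnk,bdeo,drqif] -> 10 lines: dyd sgat rhpvn stnk bdeo drqif bcot uciqd sqn pmilk
Hunk 7: at line 5 remove [bcot,uciqd] add [cxef] -> 9 lines: dyd sgat rhpvn stnk bdeo drqif cxef sqn pmilk
Final line count: 9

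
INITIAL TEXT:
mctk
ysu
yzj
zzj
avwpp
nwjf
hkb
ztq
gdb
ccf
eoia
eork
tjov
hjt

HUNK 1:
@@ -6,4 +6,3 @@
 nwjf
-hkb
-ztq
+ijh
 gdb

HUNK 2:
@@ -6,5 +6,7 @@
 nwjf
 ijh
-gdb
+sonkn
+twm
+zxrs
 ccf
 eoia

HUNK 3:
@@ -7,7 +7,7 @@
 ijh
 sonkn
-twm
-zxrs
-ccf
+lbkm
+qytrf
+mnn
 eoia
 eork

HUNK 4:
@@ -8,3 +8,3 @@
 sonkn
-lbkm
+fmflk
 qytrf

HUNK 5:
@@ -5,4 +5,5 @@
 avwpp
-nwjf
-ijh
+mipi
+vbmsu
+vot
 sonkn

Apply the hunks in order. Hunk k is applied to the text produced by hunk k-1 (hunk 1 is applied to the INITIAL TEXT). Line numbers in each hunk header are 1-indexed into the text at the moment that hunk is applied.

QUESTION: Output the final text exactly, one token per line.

Answer: mctk
ysu
yzj
zzj
avwpp
mipi
vbmsu
vot
sonkn
fmflk
qytrf
mnn
eoia
eork
tjov
hjt

Derivation:
Hunk 1: at line 6 remove [hkb,ztq] add [ijh] -> 13 lines: mctk ysu yzj zzj avwpp nwjf ijh gdb ccf eoia eork tjov hjt
Hunk 2: at line 6 remove [gdb] add [sonkn,twm,zxrs] -> 15 lines: mctk ysu yzj zzj avwpp nwjf ijh sonkn twm zxrs ccf eoia eork tjov hjt
Hunk 3: at line 7 remove [twm,zxrs,ccf] add [lbkm,qytrf,mnn] -> 15 lines: mctk ysu yzj zzj avwpp nwjf ijh sonkn lbkm qytrf mnn eoia eork tjov hjt
Hunk 4: at line 8 remove [lbkm] add [fmflk] -> 15 lines: mctk ysu yzj zzj avwpp nwjf ijh sonkn fmflk qytrf mnn eoia eork tjov hjt
Hunk 5: at line 5 remove [nwjf,ijh] add [mipi,vbmsu,vot] -> 16 lines: mctk ysu yzj zzj avwpp mipi vbmsu vot sonkn fmflk qytrf mnn eoia eork tjov hjt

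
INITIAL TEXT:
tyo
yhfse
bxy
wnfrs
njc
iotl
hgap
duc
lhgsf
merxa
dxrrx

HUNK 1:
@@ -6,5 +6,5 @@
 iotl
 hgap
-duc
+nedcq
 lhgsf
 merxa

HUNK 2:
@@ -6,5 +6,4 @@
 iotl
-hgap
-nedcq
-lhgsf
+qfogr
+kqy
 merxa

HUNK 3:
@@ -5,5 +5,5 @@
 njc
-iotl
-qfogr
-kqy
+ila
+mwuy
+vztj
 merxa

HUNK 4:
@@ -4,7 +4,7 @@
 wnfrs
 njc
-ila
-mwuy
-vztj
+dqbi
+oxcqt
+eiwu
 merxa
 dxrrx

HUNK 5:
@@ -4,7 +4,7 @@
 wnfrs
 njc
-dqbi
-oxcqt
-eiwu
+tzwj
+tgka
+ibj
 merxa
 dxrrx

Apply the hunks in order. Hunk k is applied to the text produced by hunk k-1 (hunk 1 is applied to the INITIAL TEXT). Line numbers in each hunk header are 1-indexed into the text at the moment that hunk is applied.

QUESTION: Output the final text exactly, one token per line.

Answer: tyo
yhfse
bxy
wnfrs
njc
tzwj
tgka
ibj
merxa
dxrrx

Derivation:
Hunk 1: at line 6 remove [duc] add [nedcq] -> 11 lines: tyo yhfse bxy wnfrs njc iotl hgap nedcq lhgsf merxa dxrrx
Hunk 2: at line 6 remove [hgap,nedcq,lhgsf] add [qfogr,kqy] -> 10 lines: tyo yhfse bxy wnfrs njc iotl qfogr kqy merxa dxrrx
Hunk 3: at line 5 remove [iotl,qfogr,kqy] add [ila,mwuy,vztj] -> 10 lines: tyo yhfse bxy wnfrs njc ila mwuy vztj merxa dxrrx
Hunk 4: at line 4 remove [ila,mwuy,vztj] add [dqbi,oxcqt,eiwu] -> 10 lines: tyo yhfse bxy wnfrs njc dqbi oxcqt eiwu merxa dxrrx
Hunk 5: at line 4 remove [dqbi,oxcqt,eiwu] add [tzwj,tgka,ibj] -> 10 lines: tyo yhfse bxy wnfrs njc tzwj tgka ibj merxa dxrrx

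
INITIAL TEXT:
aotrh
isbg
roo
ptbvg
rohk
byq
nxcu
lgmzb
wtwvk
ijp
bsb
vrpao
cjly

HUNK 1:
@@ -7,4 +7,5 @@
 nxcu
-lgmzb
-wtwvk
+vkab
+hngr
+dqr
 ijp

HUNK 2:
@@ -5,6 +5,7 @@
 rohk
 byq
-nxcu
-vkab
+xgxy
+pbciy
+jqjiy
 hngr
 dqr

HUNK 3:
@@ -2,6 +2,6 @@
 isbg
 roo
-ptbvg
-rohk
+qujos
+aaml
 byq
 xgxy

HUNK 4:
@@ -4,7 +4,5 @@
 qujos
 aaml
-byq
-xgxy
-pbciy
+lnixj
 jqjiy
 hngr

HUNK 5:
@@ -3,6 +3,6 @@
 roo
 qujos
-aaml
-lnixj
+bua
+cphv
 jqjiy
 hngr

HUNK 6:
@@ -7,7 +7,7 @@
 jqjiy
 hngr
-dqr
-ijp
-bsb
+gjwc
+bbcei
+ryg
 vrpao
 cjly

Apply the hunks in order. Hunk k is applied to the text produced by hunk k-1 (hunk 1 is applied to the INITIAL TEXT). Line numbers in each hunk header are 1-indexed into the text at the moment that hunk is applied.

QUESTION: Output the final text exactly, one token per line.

Hunk 1: at line 7 remove [lgmzb,wtwvk] add [vkab,hngr,dqr] -> 14 lines: aotrh isbg roo ptbvg rohk byq nxcu vkab hngr dqr ijp bsb vrpao cjly
Hunk 2: at line 5 remove [nxcu,vkab] add [xgxy,pbciy,jqjiy] -> 15 lines: aotrh isbg roo ptbvg rohk byq xgxy pbciy jqjiy hngr dqr ijp bsb vrpao cjly
Hunk 3: at line 2 remove [ptbvg,rohk] add [qujos,aaml] -> 15 lines: aotrh isbg roo qujos aaml byq xgxy pbciy jqjiy hngr dqr ijp bsb vrpao cjly
Hunk 4: at line 4 remove [byq,xgxy,pbciy] add [lnixj] -> 13 lines: aotrh isbg roo qujos aaml lnixj jqjiy hngr dqr ijp bsb vrpao cjly
Hunk 5: at line 3 remove [aaml,lnixj] add [bua,cphv] -> 13 lines: aotrh isbg roo qujos bua cphv jqjiy hngr dqr ijp bsb vrpao cjly
Hunk 6: at line 7 remove [dqr,ijp,bsb] add [gjwc,bbcei,ryg] -> 13 lines: aotrh isbg roo qujos bua cphv jqjiy hngr gjwc bbcei ryg vrpao cjly

Answer: aotrh
isbg
roo
qujos
bua
cphv
jqjiy
hngr
gjwc
bbcei
ryg
vrpao
cjly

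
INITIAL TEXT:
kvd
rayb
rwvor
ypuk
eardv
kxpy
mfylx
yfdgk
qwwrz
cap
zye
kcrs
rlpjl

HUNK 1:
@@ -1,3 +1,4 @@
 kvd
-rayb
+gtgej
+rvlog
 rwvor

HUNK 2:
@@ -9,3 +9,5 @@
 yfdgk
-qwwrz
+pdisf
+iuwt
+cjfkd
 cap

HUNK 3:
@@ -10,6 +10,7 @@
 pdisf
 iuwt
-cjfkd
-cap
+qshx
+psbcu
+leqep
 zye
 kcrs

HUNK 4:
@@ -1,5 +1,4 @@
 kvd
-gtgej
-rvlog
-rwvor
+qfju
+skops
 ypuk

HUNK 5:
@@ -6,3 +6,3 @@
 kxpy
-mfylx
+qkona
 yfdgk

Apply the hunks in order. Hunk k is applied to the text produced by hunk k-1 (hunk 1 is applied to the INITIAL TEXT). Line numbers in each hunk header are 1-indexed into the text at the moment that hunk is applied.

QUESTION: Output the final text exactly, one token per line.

Answer: kvd
qfju
skops
ypuk
eardv
kxpy
qkona
yfdgk
pdisf
iuwt
qshx
psbcu
leqep
zye
kcrs
rlpjl

Derivation:
Hunk 1: at line 1 remove [rayb] add [gtgej,rvlog] -> 14 lines: kvd gtgej rvlog rwvor ypuk eardv kxpy mfylx yfdgk qwwrz cap zye kcrs rlpjl
Hunk 2: at line 9 remove [qwwrz] add [pdisf,iuwt,cjfkd] -> 16 lines: kvd gtgej rvlog rwvor ypuk eardv kxpy mfylx yfdgk pdisf iuwt cjfkd cap zye kcrs rlpjl
Hunk 3: at line 10 remove [cjfkd,cap] add [qshx,psbcu,leqep] -> 17 lines: kvd gtgej rvlog rwvor ypuk eardv kxpy mfylx yfdgk pdisf iuwt qshx psbcu leqep zye kcrs rlpjl
Hunk 4: at line 1 remove [gtgej,rvlog,rwvor] add [qfju,skops] -> 16 lines: kvd qfju skops ypuk eardv kxpy mfylx yfdgk pdisf iuwt qshx psbcu leqep zye kcrs rlpjl
Hunk 5: at line 6 remove [mfylx] add [qkona] -> 16 lines: kvd qfju skops ypuk eardv kxpy qkona yfdgk pdisf iuwt qshx psbcu leqep zye kcrs rlpjl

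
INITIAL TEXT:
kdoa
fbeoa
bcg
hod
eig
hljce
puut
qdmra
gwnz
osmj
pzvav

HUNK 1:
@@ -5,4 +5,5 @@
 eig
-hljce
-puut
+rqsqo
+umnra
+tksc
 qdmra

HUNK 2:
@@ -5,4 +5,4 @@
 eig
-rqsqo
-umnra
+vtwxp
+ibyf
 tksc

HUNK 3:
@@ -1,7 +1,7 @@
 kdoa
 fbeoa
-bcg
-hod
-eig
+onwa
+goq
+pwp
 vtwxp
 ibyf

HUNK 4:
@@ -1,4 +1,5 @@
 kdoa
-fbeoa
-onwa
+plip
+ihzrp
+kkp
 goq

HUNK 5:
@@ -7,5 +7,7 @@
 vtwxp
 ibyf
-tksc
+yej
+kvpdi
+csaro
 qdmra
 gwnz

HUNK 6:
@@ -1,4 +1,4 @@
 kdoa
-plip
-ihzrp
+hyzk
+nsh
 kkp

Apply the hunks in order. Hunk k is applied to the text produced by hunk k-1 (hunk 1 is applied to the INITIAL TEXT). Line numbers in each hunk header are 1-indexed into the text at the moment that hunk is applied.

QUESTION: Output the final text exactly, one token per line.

Answer: kdoa
hyzk
nsh
kkp
goq
pwp
vtwxp
ibyf
yej
kvpdi
csaro
qdmra
gwnz
osmj
pzvav

Derivation:
Hunk 1: at line 5 remove [hljce,puut] add [rqsqo,umnra,tksc] -> 12 lines: kdoa fbeoa bcg hod eig rqsqo umnra tksc qdmra gwnz osmj pzvav
Hunk 2: at line 5 remove [rqsqo,umnra] add [vtwxp,ibyf] -> 12 lines: kdoa fbeoa bcg hod eig vtwxp ibyf tksc qdmra gwnz osmj pzvav
Hunk 3: at line 1 remove [bcg,hod,eig] add [onwa,goq,pwp] -> 12 lines: kdoa fbeoa onwa goq pwp vtwxp ibyf tksc qdmra gwnz osmj pzvav
Hunk 4: at line 1 remove [fbeoa,onwa] add [plip,ihzrp,kkp] -> 13 lines: kdoa plip ihzrp kkp goq pwp vtwxp ibyf tksc qdmra gwnz osmj pzvav
Hunk 5: at line 7 remove [tksc] add [yej,kvpdi,csaro] -> 15 lines: kdoa plip ihzrp kkp goq pwp vtwxp ibyf yej kvpdi csaro qdmra gwnz osmj pzvav
Hunk 6: at line 1 remove [plip,ihzrp] add [hyzk,nsh] -> 15 lines: kdoa hyzk nsh kkp goq pwp vtwxp ibyf yej kvpdi csaro qdmra gwnz osmj pzvav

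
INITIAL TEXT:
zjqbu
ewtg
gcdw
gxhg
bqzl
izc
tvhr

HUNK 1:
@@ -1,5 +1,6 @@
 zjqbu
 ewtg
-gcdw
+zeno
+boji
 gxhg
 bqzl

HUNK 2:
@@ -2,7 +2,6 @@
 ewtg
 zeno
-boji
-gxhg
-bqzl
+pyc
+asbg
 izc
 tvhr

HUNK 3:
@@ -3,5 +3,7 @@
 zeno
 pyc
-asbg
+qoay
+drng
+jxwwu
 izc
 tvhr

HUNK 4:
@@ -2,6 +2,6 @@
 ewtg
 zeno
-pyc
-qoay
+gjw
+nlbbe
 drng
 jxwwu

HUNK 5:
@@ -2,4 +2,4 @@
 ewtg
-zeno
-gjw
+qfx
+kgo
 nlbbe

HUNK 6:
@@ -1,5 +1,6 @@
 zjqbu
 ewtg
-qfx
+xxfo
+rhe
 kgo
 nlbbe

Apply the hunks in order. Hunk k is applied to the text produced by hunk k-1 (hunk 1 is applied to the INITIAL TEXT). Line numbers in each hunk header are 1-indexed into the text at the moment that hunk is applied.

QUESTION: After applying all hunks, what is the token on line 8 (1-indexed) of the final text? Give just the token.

Hunk 1: at line 1 remove [gcdw] add [zeno,boji] -> 8 lines: zjqbu ewtg zeno boji gxhg bqzl izc tvhr
Hunk 2: at line 2 remove [boji,gxhg,bqzl] add [pyc,asbg] -> 7 lines: zjqbu ewtg zeno pyc asbg izc tvhr
Hunk 3: at line 3 remove [asbg] add [qoay,drng,jxwwu] -> 9 lines: zjqbu ewtg zeno pyc qoay drng jxwwu izc tvhr
Hunk 4: at line 2 remove [pyc,qoay] add [gjw,nlbbe] -> 9 lines: zjqbu ewtg zeno gjw nlbbe drng jxwwu izc tvhr
Hunk 5: at line 2 remove [zeno,gjw] add [qfx,kgo] -> 9 lines: zjqbu ewtg qfx kgo nlbbe drng jxwwu izc tvhr
Hunk 6: at line 1 remove [qfx] add [xxfo,rhe] -> 10 lines: zjqbu ewtg xxfo rhe kgo nlbbe drng jxwwu izc tvhr
Final line 8: jxwwu

Answer: jxwwu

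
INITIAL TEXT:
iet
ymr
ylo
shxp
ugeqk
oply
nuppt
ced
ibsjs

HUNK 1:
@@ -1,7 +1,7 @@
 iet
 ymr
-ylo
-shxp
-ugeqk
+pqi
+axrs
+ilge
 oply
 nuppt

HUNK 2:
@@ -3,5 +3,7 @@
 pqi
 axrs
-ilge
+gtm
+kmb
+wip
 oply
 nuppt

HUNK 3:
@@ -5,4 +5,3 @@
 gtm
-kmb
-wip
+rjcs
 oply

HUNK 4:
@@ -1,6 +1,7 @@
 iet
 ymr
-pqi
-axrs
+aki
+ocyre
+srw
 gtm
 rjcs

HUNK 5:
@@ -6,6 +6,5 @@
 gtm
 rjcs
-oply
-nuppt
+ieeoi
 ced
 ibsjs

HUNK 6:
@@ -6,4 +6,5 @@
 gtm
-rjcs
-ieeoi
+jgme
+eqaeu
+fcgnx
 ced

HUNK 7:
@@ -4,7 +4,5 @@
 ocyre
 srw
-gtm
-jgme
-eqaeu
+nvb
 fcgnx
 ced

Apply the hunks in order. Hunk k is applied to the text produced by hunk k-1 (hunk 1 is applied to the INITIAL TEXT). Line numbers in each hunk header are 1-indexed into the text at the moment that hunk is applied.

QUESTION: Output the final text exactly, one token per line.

Hunk 1: at line 1 remove [ylo,shxp,ugeqk] add [pqi,axrs,ilge] -> 9 lines: iet ymr pqi axrs ilge oply nuppt ced ibsjs
Hunk 2: at line 3 remove [ilge] add [gtm,kmb,wip] -> 11 lines: iet ymr pqi axrs gtm kmb wip oply nuppt ced ibsjs
Hunk 3: at line 5 remove [kmb,wip] add [rjcs] -> 10 lines: iet ymr pqi axrs gtm rjcs oply nuppt ced ibsjs
Hunk 4: at line 1 remove [pqi,axrs] add [aki,ocyre,srw] -> 11 lines: iet ymr aki ocyre srw gtm rjcs oply nuppt ced ibsjs
Hunk 5: at line 6 remove [oply,nuppt] add [ieeoi] -> 10 lines: iet ymr aki ocyre srw gtm rjcs ieeoi ced ibsjs
Hunk 6: at line 6 remove [rjcs,ieeoi] add [jgme,eqaeu,fcgnx] -> 11 lines: iet ymr aki ocyre srw gtm jgme eqaeu fcgnx ced ibsjs
Hunk 7: at line 4 remove [gtm,jgme,eqaeu] add [nvb] -> 9 lines: iet ymr aki ocyre srw nvb fcgnx ced ibsjs

Answer: iet
ymr
aki
ocyre
srw
nvb
fcgnx
ced
ibsjs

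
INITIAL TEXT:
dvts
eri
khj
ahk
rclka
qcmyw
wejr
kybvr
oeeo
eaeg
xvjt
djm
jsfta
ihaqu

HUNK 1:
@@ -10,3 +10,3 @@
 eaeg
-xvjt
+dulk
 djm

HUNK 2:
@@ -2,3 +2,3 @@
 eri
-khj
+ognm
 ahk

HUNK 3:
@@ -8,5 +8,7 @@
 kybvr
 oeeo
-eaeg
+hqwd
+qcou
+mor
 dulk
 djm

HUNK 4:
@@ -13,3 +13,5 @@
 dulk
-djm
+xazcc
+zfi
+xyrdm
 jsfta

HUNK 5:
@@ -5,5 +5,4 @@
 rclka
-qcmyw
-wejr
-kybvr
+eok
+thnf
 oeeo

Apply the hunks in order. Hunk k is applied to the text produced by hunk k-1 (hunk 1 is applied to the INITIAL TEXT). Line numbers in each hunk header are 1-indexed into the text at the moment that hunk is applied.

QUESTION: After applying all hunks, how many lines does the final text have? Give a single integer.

Answer: 17

Derivation:
Hunk 1: at line 10 remove [xvjt] add [dulk] -> 14 lines: dvts eri khj ahk rclka qcmyw wejr kybvr oeeo eaeg dulk djm jsfta ihaqu
Hunk 2: at line 2 remove [khj] add [ognm] -> 14 lines: dvts eri ognm ahk rclka qcmyw wejr kybvr oeeo eaeg dulk djm jsfta ihaqu
Hunk 3: at line 8 remove [eaeg] add [hqwd,qcou,mor] -> 16 lines: dvts eri ognm ahk rclka qcmyw wejr kybvr oeeo hqwd qcou mor dulk djm jsfta ihaqu
Hunk 4: at line 13 remove [djm] add [xazcc,zfi,xyrdm] -> 18 lines: dvts eri ognm ahk rclka qcmyw wejr kybvr oeeo hqwd qcou mor dulk xazcc zfi xyrdm jsfta ihaqu
Hunk 5: at line 5 remove [qcmyw,wejr,kybvr] add [eok,thnf] -> 17 lines: dvts eri ognm ahk rclka eok thnf oeeo hqwd qcou mor dulk xazcc zfi xyrdm jsfta ihaqu
Final line count: 17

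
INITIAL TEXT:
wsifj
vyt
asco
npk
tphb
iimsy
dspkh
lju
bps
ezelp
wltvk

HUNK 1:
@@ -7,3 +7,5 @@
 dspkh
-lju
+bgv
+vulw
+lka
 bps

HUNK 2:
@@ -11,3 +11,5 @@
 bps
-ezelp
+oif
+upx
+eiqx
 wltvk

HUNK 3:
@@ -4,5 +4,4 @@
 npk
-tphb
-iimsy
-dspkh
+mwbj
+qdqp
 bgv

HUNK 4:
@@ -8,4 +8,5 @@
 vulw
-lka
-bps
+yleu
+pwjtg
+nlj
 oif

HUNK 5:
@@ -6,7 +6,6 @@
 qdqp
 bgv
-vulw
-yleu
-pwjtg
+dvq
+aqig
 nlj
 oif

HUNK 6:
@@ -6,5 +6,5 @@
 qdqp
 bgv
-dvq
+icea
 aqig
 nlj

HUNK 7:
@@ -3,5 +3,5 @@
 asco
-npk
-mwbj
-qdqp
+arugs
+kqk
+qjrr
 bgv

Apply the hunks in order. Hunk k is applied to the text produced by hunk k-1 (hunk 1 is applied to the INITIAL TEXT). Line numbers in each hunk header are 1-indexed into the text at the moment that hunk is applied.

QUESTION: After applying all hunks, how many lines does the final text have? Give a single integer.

Hunk 1: at line 7 remove [lju] add [bgv,vulw,lka] -> 13 lines: wsifj vyt asco npk tphb iimsy dspkh bgv vulw lka bps ezelp wltvk
Hunk 2: at line 11 remove [ezelp] add [oif,upx,eiqx] -> 15 lines: wsifj vyt asco npk tphb iimsy dspkh bgv vulw lka bps oif upx eiqx wltvk
Hunk 3: at line 4 remove [tphb,iimsy,dspkh] add [mwbj,qdqp] -> 14 lines: wsifj vyt asco npk mwbj qdqp bgv vulw lka bps oif upx eiqx wltvk
Hunk 4: at line 8 remove [lka,bps] add [yleu,pwjtg,nlj] -> 15 lines: wsifj vyt asco npk mwbj qdqp bgv vulw yleu pwjtg nlj oif upx eiqx wltvk
Hunk 5: at line 6 remove [vulw,yleu,pwjtg] add [dvq,aqig] -> 14 lines: wsifj vyt asco npk mwbj qdqp bgv dvq aqig nlj oif upx eiqx wltvk
Hunk 6: at line 6 remove [dvq] add [icea] -> 14 lines: wsifj vyt asco npk mwbj qdqp bgv icea aqig nlj oif upx eiqx wltvk
Hunk 7: at line 3 remove [npk,mwbj,qdqp] add [arugs,kqk,qjrr] -> 14 lines: wsifj vyt asco arugs kqk qjrr bgv icea aqig nlj oif upx eiqx wltvk
Final line count: 14

Answer: 14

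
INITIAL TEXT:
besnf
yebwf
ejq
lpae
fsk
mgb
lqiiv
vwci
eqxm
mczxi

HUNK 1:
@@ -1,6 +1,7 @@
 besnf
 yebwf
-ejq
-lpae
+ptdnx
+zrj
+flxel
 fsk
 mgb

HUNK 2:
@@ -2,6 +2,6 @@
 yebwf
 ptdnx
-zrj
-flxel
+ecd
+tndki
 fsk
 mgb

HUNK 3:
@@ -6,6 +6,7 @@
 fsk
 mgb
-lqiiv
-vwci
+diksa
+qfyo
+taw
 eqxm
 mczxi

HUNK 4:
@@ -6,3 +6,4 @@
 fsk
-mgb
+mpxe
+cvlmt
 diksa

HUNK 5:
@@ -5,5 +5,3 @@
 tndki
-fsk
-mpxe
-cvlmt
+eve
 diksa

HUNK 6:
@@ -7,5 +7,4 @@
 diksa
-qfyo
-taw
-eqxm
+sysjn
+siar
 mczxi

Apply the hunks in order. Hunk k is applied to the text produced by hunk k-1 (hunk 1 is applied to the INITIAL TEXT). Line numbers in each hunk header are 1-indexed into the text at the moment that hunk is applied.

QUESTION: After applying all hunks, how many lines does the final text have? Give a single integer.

Hunk 1: at line 1 remove [ejq,lpae] add [ptdnx,zrj,flxel] -> 11 lines: besnf yebwf ptdnx zrj flxel fsk mgb lqiiv vwci eqxm mczxi
Hunk 2: at line 2 remove [zrj,flxel] add [ecd,tndki] -> 11 lines: besnf yebwf ptdnx ecd tndki fsk mgb lqiiv vwci eqxm mczxi
Hunk 3: at line 6 remove [lqiiv,vwci] add [diksa,qfyo,taw] -> 12 lines: besnf yebwf ptdnx ecd tndki fsk mgb diksa qfyo taw eqxm mczxi
Hunk 4: at line 6 remove [mgb] add [mpxe,cvlmt] -> 13 lines: besnf yebwf ptdnx ecd tndki fsk mpxe cvlmt diksa qfyo taw eqxm mczxi
Hunk 5: at line 5 remove [fsk,mpxe,cvlmt] add [eve] -> 11 lines: besnf yebwf ptdnx ecd tndki eve diksa qfyo taw eqxm mczxi
Hunk 6: at line 7 remove [qfyo,taw,eqxm] add [sysjn,siar] -> 10 lines: besnf yebwf ptdnx ecd tndki eve diksa sysjn siar mczxi
Final line count: 10

Answer: 10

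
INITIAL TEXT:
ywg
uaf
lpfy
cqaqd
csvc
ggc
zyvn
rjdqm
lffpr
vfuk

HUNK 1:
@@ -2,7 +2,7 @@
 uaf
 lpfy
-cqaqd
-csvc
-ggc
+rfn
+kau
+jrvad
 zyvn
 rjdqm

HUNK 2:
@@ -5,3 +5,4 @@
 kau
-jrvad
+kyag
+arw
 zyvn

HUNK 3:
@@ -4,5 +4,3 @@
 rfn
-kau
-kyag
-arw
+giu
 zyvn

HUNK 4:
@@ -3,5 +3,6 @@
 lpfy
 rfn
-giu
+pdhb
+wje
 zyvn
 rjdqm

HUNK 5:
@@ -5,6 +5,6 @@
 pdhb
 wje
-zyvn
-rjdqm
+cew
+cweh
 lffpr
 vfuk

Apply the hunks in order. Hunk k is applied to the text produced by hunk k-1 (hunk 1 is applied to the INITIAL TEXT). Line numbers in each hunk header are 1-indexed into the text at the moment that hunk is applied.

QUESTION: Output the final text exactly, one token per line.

Hunk 1: at line 2 remove [cqaqd,csvc,ggc] add [rfn,kau,jrvad] -> 10 lines: ywg uaf lpfy rfn kau jrvad zyvn rjdqm lffpr vfuk
Hunk 2: at line 5 remove [jrvad] add [kyag,arw] -> 11 lines: ywg uaf lpfy rfn kau kyag arw zyvn rjdqm lffpr vfuk
Hunk 3: at line 4 remove [kau,kyag,arw] add [giu] -> 9 lines: ywg uaf lpfy rfn giu zyvn rjdqm lffpr vfuk
Hunk 4: at line 3 remove [giu] add [pdhb,wje] -> 10 lines: ywg uaf lpfy rfn pdhb wje zyvn rjdqm lffpr vfuk
Hunk 5: at line 5 remove [zyvn,rjdqm] add [cew,cweh] -> 10 lines: ywg uaf lpfy rfn pdhb wje cew cweh lffpr vfuk

Answer: ywg
uaf
lpfy
rfn
pdhb
wje
cew
cweh
lffpr
vfuk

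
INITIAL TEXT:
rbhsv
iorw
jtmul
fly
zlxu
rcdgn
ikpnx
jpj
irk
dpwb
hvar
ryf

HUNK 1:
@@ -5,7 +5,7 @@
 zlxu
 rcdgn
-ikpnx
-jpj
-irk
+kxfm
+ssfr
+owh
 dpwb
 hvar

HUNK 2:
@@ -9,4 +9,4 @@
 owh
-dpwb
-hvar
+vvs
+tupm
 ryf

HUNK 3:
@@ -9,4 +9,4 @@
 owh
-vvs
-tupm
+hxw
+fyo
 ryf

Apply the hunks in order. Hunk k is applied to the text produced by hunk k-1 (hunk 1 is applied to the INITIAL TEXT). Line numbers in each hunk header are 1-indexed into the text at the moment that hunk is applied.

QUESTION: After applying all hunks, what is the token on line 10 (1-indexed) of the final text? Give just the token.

Hunk 1: at line 5 remove [ikpnx,jpj,irk] add [kxfm,ssfr,owh] -> 12 lines: rbhsv iorw jtmul fly zlxu rcdgn kxfm ssfr owh dpwb hvar ryf
Hunk 2: at line 9 remove [dpwb,hvar] add [vvs,tupm] -> 12 lines: rbhsv iorw jtmul fly zlxu rcdgn kxfm ssfr owh vvs tupm ryf
Hunk 3: at line 9 remove [vvs,tupm] add [hxw,fyo] -> 12 lines: rbhsv iorw jtmul fly zlxu rcdgn kxfm ssfr owh hxw fyo ryf
Final line 10: hxw

Answer: hxw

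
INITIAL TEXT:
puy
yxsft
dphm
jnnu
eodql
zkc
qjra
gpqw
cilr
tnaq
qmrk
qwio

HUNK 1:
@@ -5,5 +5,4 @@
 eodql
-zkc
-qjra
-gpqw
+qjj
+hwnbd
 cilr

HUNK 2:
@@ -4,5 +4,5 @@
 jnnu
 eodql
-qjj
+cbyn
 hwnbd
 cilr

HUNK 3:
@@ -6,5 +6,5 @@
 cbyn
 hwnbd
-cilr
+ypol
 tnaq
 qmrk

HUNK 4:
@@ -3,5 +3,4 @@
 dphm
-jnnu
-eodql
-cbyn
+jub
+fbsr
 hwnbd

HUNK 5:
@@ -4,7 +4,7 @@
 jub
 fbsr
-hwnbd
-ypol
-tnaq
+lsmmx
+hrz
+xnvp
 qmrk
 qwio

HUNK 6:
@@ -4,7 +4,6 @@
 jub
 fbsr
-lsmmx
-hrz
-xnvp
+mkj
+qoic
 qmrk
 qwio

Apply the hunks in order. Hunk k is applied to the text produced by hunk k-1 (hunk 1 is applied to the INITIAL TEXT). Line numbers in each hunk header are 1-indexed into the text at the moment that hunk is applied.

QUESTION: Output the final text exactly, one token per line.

Hunk 1: at line 5 remove [zkc,qjra,gpqw] add [qjj,hwnbd] -> 11 lines: puy yxsft dphm jnnu eodql qjj hwnbd cilr tnaq qmrk qwio
Hunk 2: at line 4 remove [qjj] add [cbyn] -> 11 lines: puy yxsft dphm jnnu eodql cbyn hwnbd cilr tnaq qmrk qwio
Hunk 3: at line 6 remove [cilr] add [ypol] -> 11 lines: puy yxsft dphm jnnu eodql cbyn hwnbd ypol tnaq qmrk qwio
Hunk 4: at line 3 remove [jnnu,eodql,cbyn] add [jub,fbsr] -> 10 lines: puy yxsft dphm jub fbsr hwnbd ypol tnaq qmrk qwio
Hunk 5: at line 4 remove [hwnbd,ypol,tnaq] add [lsmmx,hrz,xnvp] -> 10 lines: puy yxsft dphm jub fbsr lsmmx hrz xnvp qmrk qwio
Hunk 6: at line 4 remove [lsmmx,hrz,xnvp] add [mkj,qoic] -> 9 lines: puy yxsft dphm jub fbsr mkj qoic qmrk qwio

Answer: puy
yxsft
dphm
jub
fbsr
mkj
qoic
qmrk
qwio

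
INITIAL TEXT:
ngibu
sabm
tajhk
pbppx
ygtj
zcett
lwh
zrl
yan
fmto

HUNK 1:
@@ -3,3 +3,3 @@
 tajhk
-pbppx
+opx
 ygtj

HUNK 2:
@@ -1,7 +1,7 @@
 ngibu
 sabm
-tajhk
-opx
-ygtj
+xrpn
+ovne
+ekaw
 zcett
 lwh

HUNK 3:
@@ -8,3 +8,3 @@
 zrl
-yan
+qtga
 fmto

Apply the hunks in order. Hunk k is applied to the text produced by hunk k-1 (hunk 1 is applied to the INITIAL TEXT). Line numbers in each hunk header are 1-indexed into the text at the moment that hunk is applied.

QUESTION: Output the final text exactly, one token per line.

Hunk 1: at line 3 remove [pbppx] add [opx] -> 10 lines: ngibu sabm tajhk opx ygtj zcett lwh zrl yan fmto
Hunk 2: at line 1 remove [tajhk,opx,ygtj] add [xrpn,ovne,ekaw] -> 10 lines: ngibu sabm xrpn ovne ekaw zcett lwh zrl yan fmto
Hunk 3: at line 8 remove [yan] add [qtga] -> 10 lines: ngibu sabm xrpn ovne ekaw zcett lwh zrl qtga fmto

Answer: ngibu
sabm
xrpn
ovne
ekaw
zcett
lwh
zrl
qtga
fmto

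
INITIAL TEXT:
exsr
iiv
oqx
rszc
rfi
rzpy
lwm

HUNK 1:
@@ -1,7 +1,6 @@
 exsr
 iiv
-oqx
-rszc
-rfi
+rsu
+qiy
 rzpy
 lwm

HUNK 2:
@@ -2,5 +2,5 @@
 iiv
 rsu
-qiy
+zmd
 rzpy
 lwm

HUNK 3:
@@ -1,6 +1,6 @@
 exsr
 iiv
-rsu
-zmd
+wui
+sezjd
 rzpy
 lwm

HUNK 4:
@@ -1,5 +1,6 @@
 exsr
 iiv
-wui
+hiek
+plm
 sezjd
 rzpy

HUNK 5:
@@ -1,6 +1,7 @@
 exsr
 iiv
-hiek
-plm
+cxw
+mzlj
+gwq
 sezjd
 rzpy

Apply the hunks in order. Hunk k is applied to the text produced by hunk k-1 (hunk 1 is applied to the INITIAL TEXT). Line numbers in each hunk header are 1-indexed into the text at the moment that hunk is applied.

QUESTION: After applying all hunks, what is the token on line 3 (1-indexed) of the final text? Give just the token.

Answer: cxw

Derivation:
Hunk 1: at line 1 remove [oqx,rszc,rfi] add [rsu,qiy] -> 6 lines: exsr iiv rsu qiy rzpy lwm
Hunk 2: at line 2 remove [qiy] add [zmd] -> 6 lines: exsr iiv rsu zmd rzpy lwm
Hunk 3: at line 1 remove [rsu,zmd] add [wui,sezjd] -> 6 lines: exsr iiv wui sezjd rzpy lwm
Hunk 4: at line 1 remove [wui] add [hiek,plm] -> 7 lines: exsr iiv hiek plm sezjd rzpy lwm
Hunk 5: at line 1 remove [hiek,plm] add [cxw,mzlj,gwq] -> 8 lines: exsr iiv cxw mzlj gwq sezjd rzpy lwm
Final line 3: cxw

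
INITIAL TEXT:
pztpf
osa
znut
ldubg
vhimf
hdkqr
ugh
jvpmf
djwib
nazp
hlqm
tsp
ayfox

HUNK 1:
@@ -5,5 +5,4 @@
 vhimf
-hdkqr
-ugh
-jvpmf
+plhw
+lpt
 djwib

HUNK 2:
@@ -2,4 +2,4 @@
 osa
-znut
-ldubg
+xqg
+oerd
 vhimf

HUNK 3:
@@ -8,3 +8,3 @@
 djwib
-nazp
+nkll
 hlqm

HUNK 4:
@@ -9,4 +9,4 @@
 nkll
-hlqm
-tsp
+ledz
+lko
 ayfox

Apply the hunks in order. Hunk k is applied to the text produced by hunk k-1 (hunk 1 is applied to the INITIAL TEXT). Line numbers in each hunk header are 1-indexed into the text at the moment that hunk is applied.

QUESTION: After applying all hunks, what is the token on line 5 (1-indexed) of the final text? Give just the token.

Answer: vhimf

Derivation:
Hunk 1: at line 5 remove [hdkqr,ugh,jvpmf] add [plhw,lpt] -> 12 lines: pztpf osa znut ldubg vhimf plhw lpt djwib nazp hlqm tsp ayfox
Hunk 2: at line 2 remove [znut,ldubg] add [xqg,oerd] -> 12 lines: pztpf osa xqg oerd vhimf plhw lpt djwib nazp hlqm tsp ayfox
Hunk 3: at line 8 remove [nazp] add [nkll] -> 12 lines: pztpf osa xqg oerd vhimf plhw lpt djwib nkll hlqm tsp ayfox
Hunk 4: at line 9 remove [hlqm,tsp] add [ledz,lko] -> 12 lines: pztpf osa xqg oerd vhimf plhw lpt djwib nkll ledz lko ayfox
Final line 5: vhimf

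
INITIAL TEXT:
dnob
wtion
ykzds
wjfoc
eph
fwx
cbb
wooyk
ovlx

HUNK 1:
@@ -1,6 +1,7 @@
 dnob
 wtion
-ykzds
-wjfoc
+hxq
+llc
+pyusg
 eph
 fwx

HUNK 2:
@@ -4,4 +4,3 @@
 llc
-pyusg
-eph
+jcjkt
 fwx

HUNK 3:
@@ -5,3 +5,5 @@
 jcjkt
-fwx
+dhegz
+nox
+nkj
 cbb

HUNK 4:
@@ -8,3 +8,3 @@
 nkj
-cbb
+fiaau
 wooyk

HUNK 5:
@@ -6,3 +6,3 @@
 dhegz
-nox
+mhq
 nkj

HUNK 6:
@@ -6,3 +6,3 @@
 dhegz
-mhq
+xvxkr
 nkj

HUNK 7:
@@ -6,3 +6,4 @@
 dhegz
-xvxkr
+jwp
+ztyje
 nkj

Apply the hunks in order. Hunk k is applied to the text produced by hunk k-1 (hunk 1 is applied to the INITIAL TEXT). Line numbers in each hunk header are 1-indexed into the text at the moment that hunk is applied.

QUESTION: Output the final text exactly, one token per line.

Answer: dnob
wtion
hxq
llc
jcjkt
dhegz
jwp
ztyje
nkj
fiaau
wooyk
ovlx

Derivation:
Hunk 1: at line 1 remove [ykzds,wjfoc] add [hxq,llc,pyusg] -> 10 lines: dnob wtion hxq llc pyusg eph fwx cbb wooyk ovlx
Hunk 2: at line 4 remove [pyusg,eph] add [jcjkt] -> 9 lines: dnob wtion hxq llc jcjkt fwx cbb wooyk ovlx
Hunk 3: at line 5 remove [fwx] add [dhegz,nox,nkj] -> 11 lines: dnob wtion hxq llc jcjkt dhegz nox nkj cbb wooyk ovlx
Hunk 4: at line 8 remove [cbb] add [fiaau] -> 11 lines: dnob wtion hxq llc jcjkt dhegz nox nkj fiaau wooyk ovlx
Hunk 5: at line 6 remove [nox] add [mhq] -> 11 lines: dnob wtion hxq llc jcjkt dhegz mhq nkj fiaau wooyk ovlx
Hunk 6: at line 6 remove [mhq] add [xvxkr] -> 11 lines: dnob wtion hxq llc jcjkt dhegz xvxkr nkj fiaau wooyk ovlx
Hunk 7: at line 6 remove [xvxkr] add [jwp,ztyje] -> 12 lines: dnob wtion hxq llc jcjkt dhegz jwp ztyje nkj fiaau wooyk ovlx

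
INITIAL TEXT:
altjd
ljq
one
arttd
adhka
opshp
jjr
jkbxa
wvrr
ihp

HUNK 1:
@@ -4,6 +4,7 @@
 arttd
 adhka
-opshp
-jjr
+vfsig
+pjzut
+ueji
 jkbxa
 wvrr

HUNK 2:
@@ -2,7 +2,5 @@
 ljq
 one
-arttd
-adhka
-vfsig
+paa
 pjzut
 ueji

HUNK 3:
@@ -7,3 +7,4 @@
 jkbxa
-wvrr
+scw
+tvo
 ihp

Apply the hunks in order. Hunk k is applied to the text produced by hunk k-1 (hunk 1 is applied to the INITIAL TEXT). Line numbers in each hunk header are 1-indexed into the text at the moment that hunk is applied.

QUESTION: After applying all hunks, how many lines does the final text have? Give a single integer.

Answer: 10

Derivation:
Hunk 1: at line 4 remove [opshp,jjr] add [vfsig,pjzut,ueji] -> 11 lines: altjd ljq one arttd adhka vfsig pjzut ueji jkbxa wvrr ihp
Hunk 2: at line 2 remove [arttd,adhka,vfsig] add [paa] -> 9 lines: altjd ljq one paa pjzut ueji jkbxa wvrr ihp
Hunk 3: at line 7 remove [wvrr] add [scw,tvo] -> 10 lines: altjd ljq one paa pjzut ueji jkbxa scw tvo ihp
Final line count: 10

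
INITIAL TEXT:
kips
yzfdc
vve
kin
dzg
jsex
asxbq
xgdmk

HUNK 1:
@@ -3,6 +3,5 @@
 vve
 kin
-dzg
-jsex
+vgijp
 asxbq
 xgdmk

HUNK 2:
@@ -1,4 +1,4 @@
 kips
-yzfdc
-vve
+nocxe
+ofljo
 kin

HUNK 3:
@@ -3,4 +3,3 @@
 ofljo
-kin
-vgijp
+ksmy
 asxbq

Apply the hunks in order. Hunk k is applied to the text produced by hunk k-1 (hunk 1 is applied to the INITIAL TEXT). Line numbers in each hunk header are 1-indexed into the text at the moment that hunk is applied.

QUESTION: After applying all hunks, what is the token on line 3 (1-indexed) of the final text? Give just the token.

Answer: ofljo

Derivation:
Hunk 1: at line 3 remove [dzg,jsex] add [vgijp] -> 7 lines: kips yzfdc vve kin vgijp asxbq xgdmk
Hunk 2: at line 1 remove [yzfdc,vve] add [nocxe,ofljo] -> 7 lines: kips nocxe ofljo kin vgijp asxbq xgdmk
Hunk 3: at line 3 remove [kin,vgijp] add [ksmy] -> 6 lines: kips nocxe ofljo ksmy asxbq xgdmk
Final line 3: ofljo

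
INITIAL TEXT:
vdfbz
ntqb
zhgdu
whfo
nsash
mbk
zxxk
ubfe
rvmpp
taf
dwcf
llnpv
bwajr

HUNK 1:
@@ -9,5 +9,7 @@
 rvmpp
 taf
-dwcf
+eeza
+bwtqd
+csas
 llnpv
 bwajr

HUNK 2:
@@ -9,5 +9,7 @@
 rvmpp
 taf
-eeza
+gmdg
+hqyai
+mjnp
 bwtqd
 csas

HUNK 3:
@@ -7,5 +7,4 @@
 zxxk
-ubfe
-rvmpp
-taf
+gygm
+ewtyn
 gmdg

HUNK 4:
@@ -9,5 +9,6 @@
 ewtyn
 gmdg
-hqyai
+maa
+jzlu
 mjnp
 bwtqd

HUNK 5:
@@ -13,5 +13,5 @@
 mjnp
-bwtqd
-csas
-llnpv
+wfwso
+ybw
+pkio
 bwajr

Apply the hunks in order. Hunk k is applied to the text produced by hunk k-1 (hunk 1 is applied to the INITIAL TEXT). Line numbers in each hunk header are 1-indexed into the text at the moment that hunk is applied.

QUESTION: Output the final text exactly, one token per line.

Hunk 1: at line 9 remove [dwcf] add [eeza,bwtqd,csas] -> 15 lines: vdfbz ntqb zhgdu whfo nsash mbk zxxk ubfe rvmpp taf eeza bwtqd csas llnpv bwajr
Hunk 2: at line 9 remove [eeza] add [gmdg,hqyai,mjnp] -> 17 lines: vdfbz ntqb zhgdu whfo nsash mbk zxxk ubfe rvmpp taf gmdg hqyai mjnp bwtqd csas llnpv bwajr
Hunk 3: at line 7 remove [ubfe,rvmpp,taf] add [gygm,ewtyn] -> 16 lines: vdfbz ntqb zhgdu whfo nsash mbk zxxk gygm ewtyn gmdg hqyai mjnp bwtqd csas llnpv bwajr
Hunk 4: at line 9 remove [hqyai] add [maa,jzlu] -> 17 lines: vdfbz ntqb zhgdu whfo nsash mbk zxxk gygm ewtyn gmdg maa jzlu mjnp bwtqd csas llnpv bwajr
Hunk 5: at line 13 remove [bwtqd,csas,llnpv] add [wfwso,ybw,pkio] -> 17 lines: vdfbz ntqb zhgdu whfo nsash mbk zxxk gygm ewtyn gmdg maa jzlu mjnp wfwso ybw pkio bwajr

Answer: vdfbz
ntqb
zhgdu
whfo
nsash
mbk
zxxk
gygm
ewtyn
gmdg
maa
jzlu
mjnp
wfwso
ybw
pkio
bwajr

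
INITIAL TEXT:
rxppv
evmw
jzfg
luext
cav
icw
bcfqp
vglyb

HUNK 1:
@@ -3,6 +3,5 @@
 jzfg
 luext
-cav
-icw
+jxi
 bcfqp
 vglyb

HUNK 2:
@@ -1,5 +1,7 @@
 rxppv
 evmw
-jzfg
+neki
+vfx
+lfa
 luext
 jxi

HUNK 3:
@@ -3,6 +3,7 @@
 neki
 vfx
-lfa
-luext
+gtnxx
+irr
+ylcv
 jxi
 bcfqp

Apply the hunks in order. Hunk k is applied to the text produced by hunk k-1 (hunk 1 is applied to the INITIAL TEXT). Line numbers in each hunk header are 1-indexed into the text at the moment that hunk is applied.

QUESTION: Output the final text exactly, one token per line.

Hunk 1: at line 3 remove [cav,icw] add [jxi] -> 7 lines: rxppv evmw jzfg luext jxi bcfqp vglyb
Hunk 2: at line 1 remove [jzfg] add [neki,vfx,lfa] -> 9 lines: rxppv evmw neki vfx lfa luext jxi bcfqp vglyb
Hunk 3: at line 3 remove [lfa,luext] add [gtnxx,irr,ylcv] -> 10 lines: rxppv evmw neki vfx gtnxx irr ylcv jxi bcfqp vglyb

Answer: rxppv
evmw
neki
vfx
gtnxx
irr
ylcv
jxi
bcfqp
vglyb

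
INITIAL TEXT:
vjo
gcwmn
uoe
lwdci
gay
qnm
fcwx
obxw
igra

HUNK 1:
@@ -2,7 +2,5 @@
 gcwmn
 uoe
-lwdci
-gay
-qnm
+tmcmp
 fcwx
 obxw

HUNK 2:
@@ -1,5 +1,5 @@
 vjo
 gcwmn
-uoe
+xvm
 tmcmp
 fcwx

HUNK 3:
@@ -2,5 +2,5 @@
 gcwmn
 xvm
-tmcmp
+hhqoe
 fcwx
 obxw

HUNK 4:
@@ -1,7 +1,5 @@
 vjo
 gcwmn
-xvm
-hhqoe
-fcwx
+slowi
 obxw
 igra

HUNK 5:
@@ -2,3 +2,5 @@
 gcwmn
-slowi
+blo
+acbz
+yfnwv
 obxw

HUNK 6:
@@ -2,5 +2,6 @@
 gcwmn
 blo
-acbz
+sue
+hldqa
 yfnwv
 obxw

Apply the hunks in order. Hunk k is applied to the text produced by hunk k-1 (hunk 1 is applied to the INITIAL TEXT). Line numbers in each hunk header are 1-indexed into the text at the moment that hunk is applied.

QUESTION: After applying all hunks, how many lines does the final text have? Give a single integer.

Answer: 8

Derivation:
Hunk 1: at line 2 remove [lwdci,gay,qnm] add [tmcmp] -> 7 lines: vjo gcwmn uoe tmcmp fcwx obxw igra
Hunk 2: at line 1 remove [uoe] add [xvm] -> 7 lines: vjo gcwmn xvm tmcmp fcwx obxw igra
Hunk 3: at line 2 remove [tmcmp] add [hhqoe] -> 7 lines: vjo gcwmn xvm hhqoe fcwx obxw igra
Hunk 4: at line 1 remove [xvm,hhqoe,fcwx] add [slowi] -> 5 lines: vjo gcwmn slowi obxw igra
Hunk 5: at line 2 remove [slowi] add [blo,acbz,yfnwv] -> 7 lines: vjo gcwmn blo acbz yfnwv obxw igra
Hunk 6: at line 2 remove [acbz] add [sue,hldqa] -> 8 lines: vjo gcwmn blo sue hldqa yfnwv obxw igra
Final line count: 8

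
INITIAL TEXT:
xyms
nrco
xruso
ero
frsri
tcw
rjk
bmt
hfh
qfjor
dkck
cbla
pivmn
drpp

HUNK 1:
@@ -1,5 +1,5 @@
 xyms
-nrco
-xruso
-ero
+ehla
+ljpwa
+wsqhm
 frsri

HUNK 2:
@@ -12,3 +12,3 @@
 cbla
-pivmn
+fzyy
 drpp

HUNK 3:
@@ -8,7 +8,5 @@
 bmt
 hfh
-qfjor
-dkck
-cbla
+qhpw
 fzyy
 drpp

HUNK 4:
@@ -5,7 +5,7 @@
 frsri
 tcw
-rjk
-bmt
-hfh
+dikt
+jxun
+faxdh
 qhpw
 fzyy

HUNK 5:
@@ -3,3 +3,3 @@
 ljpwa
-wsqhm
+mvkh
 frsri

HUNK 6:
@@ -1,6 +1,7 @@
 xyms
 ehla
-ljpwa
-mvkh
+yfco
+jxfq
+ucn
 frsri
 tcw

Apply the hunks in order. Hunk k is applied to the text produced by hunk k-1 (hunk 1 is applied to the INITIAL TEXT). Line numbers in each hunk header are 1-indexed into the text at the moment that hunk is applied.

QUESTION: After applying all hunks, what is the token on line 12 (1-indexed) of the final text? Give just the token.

Hunk 1: at line 1 remove [nrco,xruso,ero] add [ehla,ljpwa,wsqhm] -> 14 lines: xyms ehla ljpwa wsqhm frsri tcw rjk bmt hfh qfjor dkck cbla pivmn drpp
Hunk 2: at line 12 remove [pivmn] add [fzyy] -> 14 lines: xyms ehla ljpwa wsqhm frsri tcw rjk bmt hfh qfjor dkck cbla fzyy drpp
Hunk 3: at line 8 remove [qfjor,dkck,cbla] add [qhpw] -> 12 lines: xyms ehla ljpwa wsqhm frsri tcw rjk bmt hfh qhpw fzyy drpp
Hunk 4: at line 5 remove [rjk,bmt,hfh] add [dikt,jxun,faxdh] -> 12 lines: xyms ehla ljpwa wsqhm frsri tcw dikt jxun faxdh qhpw fzyy drpp
Hunk 5: at line 3 remove [wsqhm] add [mvkh] -> 12 lines: xyms ehla ljpwa mvkh frsri tcw dikt jxun faxdh qhpw fzyy drpp
Hunk 6: at line 1 remove [ljpwa,mvkh] add [yfco,jxfq,ucn] -> 13 lines: xyms ehla yfco jxfq ucn frsri tcw dikt jxun faxdh qhpw fzyy drpp
Final line 12: fzyy

Answer: fzyy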